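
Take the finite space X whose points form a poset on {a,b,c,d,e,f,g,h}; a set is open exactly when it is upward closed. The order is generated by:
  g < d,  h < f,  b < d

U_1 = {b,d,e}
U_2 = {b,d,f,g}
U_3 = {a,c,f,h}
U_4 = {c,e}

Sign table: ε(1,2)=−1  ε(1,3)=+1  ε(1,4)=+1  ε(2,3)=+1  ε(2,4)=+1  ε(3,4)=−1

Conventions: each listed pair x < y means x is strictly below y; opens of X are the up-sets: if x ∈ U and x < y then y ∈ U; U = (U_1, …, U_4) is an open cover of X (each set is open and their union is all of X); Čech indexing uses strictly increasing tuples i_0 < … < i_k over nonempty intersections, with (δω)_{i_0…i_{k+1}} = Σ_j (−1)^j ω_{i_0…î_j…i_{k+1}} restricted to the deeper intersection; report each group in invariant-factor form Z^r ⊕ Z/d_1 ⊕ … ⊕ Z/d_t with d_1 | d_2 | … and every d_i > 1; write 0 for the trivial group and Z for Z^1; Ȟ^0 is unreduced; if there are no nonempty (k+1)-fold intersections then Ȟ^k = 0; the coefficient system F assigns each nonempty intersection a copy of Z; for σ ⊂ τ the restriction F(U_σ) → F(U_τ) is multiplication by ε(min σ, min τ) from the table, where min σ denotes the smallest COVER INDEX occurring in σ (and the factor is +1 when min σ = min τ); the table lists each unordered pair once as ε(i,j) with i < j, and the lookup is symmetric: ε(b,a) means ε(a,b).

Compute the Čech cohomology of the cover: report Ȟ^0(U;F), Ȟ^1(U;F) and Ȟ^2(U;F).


Ȟ^0(U;F) ≅ Z; Ȟ^1(U;F) ≅ Z; Ȟ^2(U;F) ≅ 0

nerve of the cover:
  U12={b,d} U14={e} U23={f} U34={c}
C dims 4,4; δ0: rk 3, SNF 1^3
Ȟ^0 = (4 − 3) − 0 = 1, so Ȟ^0 ≅ Z
Ȟ^1 = (4 − 0) − 3 = 1, so Ȟ^1 ≅ Z
Ȟ^2 = (0 − 0) − 0 = 0, so Ȟ^2 ≅ 0


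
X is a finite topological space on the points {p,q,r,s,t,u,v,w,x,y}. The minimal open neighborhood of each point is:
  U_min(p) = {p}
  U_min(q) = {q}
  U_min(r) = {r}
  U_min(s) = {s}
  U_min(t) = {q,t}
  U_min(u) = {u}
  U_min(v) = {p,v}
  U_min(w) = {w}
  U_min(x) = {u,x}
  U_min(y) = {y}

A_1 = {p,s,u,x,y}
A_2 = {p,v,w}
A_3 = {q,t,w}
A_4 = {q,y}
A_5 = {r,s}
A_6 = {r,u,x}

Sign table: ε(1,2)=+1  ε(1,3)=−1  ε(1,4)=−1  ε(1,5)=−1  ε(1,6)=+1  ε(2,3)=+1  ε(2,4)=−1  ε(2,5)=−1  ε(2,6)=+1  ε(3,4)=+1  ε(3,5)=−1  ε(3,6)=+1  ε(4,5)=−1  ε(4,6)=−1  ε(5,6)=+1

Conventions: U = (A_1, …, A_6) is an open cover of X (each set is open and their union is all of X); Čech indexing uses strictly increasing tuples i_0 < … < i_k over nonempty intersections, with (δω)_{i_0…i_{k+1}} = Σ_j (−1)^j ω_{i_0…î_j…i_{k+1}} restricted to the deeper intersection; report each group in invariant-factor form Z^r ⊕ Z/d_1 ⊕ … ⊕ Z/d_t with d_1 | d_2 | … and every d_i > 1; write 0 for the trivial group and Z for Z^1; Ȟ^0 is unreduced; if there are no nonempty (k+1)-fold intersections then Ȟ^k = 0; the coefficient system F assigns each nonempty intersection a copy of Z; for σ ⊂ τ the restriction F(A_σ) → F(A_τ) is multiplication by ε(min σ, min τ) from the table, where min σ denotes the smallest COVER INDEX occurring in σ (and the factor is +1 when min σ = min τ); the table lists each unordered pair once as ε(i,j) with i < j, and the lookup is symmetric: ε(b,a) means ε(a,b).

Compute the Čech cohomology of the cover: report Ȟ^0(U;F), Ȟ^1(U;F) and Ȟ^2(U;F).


nerve of the cover:
  A12={p} A14={y} A15={s} A16={u,x} A23={w} A34={q} A56={r}
C dims 6,7; δ0: rk 6, SNF 1^5·2
Ȟ^0 = (6 − 6) − 0 = 0, so Ȟ^0 ≅ 0
Ȟ^1 = (7 − 0) − 6 = 1 plus torsion [2], so Ȟ^1 ≅ Z ⊕ Z/2
Ȟ^2 = (0 − 0) − 0 = 0, so Ȟ^2 ≅ 0

Ȟ^0 = 0,  Ȟ^1 = Z ⊕ Z/2,  Ȟ^2 = 0


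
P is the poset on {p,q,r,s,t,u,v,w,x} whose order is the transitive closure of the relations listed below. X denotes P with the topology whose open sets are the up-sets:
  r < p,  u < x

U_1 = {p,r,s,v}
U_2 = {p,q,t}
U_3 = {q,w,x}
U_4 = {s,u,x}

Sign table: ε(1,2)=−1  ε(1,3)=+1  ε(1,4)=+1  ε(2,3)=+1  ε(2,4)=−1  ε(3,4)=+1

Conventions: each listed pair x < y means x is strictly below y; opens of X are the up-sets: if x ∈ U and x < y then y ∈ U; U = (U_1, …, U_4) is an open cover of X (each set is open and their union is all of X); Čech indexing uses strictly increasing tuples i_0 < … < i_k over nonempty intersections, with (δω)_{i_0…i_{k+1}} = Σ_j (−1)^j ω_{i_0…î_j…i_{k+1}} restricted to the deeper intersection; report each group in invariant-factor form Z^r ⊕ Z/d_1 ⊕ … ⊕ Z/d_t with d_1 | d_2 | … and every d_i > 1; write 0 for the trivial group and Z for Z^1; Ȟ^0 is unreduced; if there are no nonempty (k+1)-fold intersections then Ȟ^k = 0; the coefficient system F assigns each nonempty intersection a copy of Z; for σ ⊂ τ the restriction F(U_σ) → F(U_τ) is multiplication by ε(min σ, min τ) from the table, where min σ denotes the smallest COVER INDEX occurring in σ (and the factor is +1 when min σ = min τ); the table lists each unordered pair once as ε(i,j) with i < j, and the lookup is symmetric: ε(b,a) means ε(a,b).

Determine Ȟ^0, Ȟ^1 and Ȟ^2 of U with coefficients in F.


Ȟ^0 ≅ 0,  Ȟ^1 ≅ Z/2,  Ȟ^2 ≅ 0

nonempty intersections:
  U12={p} U14={s} U23={q} U34={x}
C dims 4,4; δ0: rk 4, SNF 1^3·2
Ȟ^0: (4−4)−0=0 ⇒ 0
Ȟ^1: (4−0)−4=0 plus torsion [2] ⇒ Z/2
Ȟ^2: (0−0)−0=0 ⇒ 0


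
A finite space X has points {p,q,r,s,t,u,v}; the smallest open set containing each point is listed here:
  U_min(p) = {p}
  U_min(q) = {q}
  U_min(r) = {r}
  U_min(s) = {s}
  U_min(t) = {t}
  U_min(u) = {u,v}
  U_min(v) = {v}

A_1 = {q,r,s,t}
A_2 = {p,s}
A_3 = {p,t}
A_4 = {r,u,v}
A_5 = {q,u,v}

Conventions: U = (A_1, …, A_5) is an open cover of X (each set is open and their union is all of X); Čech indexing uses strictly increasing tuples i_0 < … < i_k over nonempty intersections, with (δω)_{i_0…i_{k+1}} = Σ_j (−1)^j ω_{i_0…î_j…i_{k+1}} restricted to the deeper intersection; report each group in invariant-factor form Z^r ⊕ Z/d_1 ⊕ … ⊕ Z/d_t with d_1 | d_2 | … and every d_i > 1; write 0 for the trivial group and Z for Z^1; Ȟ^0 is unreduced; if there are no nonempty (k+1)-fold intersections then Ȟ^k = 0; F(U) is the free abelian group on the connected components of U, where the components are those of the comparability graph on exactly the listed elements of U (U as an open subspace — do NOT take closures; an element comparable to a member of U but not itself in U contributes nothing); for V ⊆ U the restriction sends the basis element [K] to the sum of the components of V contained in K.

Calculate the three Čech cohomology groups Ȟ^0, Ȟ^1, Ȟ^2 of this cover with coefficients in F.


intersection data:
  A12={s} A13={t} A14={r} A15={q} A23={p} A45={u,v}
components per intersection:
  A1: {q} {r} {s} {t}
  A2: {p} {s}
  A3: {p} {t}
  A4: {r} {u,v}
  A5: {q} {u,v}
  A12: {s}
  A13: {t}
  A14: {r}
  A15: {q}
  A23: {p}
  A45: {u,v}
C dims 12,6; δ0: rk 6, SNF 1^6
Ȟ^0 = (12 − 6) − 0 = 6, so Ȟ^0 ≅ Z^6
Ȟ^1 = (6 − 0) − 6 = 0, so Ȟ^1 ≅ 0
Ȟ^2 = (0 − 0) − 0 = 0, so Ȟ^2 ≅ 0

Ȟ^0 = Z^6, Ȟ^1 = 0, Ȟ^2 = 0


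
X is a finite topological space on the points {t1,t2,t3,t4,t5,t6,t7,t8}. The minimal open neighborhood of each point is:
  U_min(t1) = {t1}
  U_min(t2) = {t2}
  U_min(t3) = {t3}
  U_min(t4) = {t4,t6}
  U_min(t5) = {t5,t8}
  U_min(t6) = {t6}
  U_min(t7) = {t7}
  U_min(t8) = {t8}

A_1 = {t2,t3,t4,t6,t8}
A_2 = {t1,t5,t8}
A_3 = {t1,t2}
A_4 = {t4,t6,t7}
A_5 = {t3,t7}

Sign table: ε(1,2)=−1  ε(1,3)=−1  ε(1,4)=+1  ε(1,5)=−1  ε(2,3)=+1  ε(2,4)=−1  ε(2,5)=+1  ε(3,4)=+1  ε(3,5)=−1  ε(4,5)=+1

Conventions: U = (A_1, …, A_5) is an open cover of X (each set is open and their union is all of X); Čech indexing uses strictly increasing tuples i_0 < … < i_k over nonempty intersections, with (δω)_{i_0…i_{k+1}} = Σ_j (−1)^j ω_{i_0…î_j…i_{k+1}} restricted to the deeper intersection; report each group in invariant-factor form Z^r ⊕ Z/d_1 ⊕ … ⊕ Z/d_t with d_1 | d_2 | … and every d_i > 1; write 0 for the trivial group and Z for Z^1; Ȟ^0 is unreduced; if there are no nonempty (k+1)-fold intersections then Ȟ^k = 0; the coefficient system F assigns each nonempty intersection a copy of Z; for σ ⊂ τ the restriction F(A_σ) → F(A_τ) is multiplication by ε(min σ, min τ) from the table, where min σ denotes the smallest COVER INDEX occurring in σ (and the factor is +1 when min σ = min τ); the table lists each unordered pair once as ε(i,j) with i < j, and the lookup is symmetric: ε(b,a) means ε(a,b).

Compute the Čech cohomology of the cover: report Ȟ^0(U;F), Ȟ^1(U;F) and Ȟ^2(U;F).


cover nerve:
  A12={t8} A13={t2} A14={t4,t6} A15={t3} A23={t1} A45={t7}
C dims 5,6; δ0: rk 5, SNF 1^4·2
Ȟ^0: (5−5)−0=0 ⇒ 0
Ȟ^1: (6−0)−5=1 plus torsion [2] ⇒ Z ⊕ Z/2
Ȟ^2: (0−0)−0=0 ⇒ 0

Ȟ^0 ≅ 0; Ȟ^1 ≅ Z ⊕ Z/2; Ȟ^2 ≅ 0


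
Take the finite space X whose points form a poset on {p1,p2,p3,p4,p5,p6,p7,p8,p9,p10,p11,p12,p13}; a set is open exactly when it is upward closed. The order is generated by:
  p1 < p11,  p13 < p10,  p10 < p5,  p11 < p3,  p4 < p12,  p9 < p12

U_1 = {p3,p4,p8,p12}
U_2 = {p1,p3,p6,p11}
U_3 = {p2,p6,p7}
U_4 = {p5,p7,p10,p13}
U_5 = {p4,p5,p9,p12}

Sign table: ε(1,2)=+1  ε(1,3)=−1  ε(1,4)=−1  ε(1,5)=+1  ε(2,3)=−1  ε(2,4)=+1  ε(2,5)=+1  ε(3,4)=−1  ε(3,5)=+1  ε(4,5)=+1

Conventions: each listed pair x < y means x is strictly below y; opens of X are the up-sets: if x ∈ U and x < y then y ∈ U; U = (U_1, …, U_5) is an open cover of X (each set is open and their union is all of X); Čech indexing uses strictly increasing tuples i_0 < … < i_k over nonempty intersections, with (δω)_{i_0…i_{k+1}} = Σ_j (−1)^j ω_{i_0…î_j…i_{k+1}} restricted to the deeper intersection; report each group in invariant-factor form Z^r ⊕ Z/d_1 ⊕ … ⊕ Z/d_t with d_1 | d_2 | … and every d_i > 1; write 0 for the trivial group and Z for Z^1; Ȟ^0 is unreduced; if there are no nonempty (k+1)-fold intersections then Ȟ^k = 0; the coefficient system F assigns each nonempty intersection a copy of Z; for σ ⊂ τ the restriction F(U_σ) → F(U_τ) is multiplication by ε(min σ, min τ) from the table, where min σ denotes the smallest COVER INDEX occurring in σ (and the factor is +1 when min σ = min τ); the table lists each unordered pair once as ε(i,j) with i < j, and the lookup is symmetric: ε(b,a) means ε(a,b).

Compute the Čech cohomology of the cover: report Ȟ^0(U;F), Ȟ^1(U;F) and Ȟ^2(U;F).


Ȟ^0 ≅ Z, Ȟ^1 ≅ Z, Ȟ^2 ≅ 0

nonempty overlaps:
  U12={p3} U15={p4,p12} U23={p6} U34={p7} U45={p5}
C dims 5,5; δ0: rk 4, SNF 1^4
degree 0: 5−4−0 = 1 → Ȟ^0 ≅ Z
degree 1: 5−0−4 = 1 → Ȟ^1 ≅ Z
degree 2: 0−0−0 = 0 → Ȟ^2 ≅ 0


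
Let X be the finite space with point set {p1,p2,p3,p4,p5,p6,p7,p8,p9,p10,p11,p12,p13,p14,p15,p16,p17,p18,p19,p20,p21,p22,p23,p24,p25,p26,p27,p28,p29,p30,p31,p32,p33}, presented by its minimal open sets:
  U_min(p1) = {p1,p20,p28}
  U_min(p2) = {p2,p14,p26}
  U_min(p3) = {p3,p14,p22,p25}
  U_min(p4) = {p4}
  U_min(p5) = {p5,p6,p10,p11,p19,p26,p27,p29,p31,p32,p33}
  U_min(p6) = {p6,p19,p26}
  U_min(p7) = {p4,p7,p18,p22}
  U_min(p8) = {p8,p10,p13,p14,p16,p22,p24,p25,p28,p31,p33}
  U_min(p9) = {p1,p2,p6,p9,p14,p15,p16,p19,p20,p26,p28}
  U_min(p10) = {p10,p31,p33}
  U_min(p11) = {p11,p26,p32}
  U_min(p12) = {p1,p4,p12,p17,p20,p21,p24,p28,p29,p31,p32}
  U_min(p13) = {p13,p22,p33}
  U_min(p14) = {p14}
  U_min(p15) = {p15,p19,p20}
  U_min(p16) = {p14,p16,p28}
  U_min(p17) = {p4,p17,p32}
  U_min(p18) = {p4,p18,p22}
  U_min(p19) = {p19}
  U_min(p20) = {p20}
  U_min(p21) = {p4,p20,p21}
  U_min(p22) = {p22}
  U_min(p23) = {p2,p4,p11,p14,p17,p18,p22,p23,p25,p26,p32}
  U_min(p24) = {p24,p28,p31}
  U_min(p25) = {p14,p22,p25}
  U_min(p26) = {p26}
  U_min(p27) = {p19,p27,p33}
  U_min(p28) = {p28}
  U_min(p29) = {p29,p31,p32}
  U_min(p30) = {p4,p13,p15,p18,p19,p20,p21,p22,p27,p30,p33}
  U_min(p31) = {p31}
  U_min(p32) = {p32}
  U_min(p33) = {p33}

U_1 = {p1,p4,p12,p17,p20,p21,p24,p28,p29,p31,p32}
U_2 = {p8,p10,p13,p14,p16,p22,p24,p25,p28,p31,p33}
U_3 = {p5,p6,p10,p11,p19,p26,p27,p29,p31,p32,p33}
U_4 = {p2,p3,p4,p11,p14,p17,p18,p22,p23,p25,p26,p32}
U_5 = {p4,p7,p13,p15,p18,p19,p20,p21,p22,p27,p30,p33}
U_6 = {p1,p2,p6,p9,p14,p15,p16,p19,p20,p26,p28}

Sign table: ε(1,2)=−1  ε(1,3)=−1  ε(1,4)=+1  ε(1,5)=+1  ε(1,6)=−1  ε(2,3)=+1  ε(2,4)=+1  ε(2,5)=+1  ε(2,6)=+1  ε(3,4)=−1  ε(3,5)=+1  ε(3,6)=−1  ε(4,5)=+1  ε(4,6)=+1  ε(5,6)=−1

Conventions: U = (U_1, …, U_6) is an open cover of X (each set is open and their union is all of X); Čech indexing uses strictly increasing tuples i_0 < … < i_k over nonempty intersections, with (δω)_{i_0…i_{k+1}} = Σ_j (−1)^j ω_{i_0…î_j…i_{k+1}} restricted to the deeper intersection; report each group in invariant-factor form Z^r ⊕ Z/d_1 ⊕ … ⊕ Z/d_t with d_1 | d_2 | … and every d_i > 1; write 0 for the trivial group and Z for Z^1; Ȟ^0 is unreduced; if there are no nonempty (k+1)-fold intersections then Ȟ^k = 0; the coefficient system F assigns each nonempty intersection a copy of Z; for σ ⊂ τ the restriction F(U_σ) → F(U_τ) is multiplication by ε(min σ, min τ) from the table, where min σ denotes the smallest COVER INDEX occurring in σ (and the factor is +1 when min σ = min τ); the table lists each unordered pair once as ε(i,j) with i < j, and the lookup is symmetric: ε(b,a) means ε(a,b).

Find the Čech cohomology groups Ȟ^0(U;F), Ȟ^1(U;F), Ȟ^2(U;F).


intersection data:
  U12={p24,p28,p31} U13={p29,p31,p32} U14={p4,p17,p32} U15={p4,p20,p21} U16={p1,p20,p28} U23={p10,p31,p33} U24={p14,p22,p25} U25={p13,p22,p33} U26={p14,p16,p28} U34={p11,p26,p32} U35={p19,p27,p33} U36={p6,p19,p26} U45={p4,p18,p22} U46={p2,p14,p26} U56={p15,p19,p20}
  U123={p31} U126={p28} U134={p32} U145={p4} U156={p20} U235={p33} U245={p22} U246={p14} U346={p26} U356={p19}
C dims 6,15,10; δ0: rk 6, SNF 1^5·2; δ1: rk 9, SNF 1^9
Ȟ^0 = (6 − 6) − 0 = 0, so Ȟ^0 ≅ 0
Ȟ^1 = (15 − 9) − 6 = 0 plus torsion [2], so Ȟ^1 ≅ Z/2
Ȟ^2 = (10 − 0) − 9 = 1, so Ȟ^2 ≅ Z

Ȟ^0 = 0, Ȟ^1 = Z/2, Ȟ^2 = Z


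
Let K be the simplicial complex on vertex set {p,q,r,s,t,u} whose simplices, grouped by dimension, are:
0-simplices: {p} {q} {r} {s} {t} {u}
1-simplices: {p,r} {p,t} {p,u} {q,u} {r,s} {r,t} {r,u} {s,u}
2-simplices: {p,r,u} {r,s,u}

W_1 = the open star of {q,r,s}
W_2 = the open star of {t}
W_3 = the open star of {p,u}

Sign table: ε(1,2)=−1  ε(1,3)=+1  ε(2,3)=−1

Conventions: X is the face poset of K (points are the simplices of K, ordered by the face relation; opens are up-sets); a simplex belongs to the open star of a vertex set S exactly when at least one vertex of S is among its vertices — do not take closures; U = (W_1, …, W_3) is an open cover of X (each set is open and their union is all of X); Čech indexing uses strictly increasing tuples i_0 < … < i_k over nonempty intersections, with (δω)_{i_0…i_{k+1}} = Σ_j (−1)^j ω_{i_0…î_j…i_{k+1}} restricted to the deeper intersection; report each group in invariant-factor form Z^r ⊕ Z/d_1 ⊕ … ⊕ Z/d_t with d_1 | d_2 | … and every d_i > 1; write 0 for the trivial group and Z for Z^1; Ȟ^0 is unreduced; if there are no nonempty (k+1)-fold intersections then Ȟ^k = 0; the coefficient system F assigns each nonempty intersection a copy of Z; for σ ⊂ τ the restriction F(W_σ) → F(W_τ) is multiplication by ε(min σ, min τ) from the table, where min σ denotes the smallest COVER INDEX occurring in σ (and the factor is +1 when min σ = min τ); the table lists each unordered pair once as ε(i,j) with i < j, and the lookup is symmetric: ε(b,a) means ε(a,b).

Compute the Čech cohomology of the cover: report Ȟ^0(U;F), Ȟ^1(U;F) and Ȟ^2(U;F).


nonempty overlaps:
  W1={{q},{r},{s},{p,r},{q,u},{r,s},{r,t},{r,u},{s,u},{p,r,u},{r,s,u}} W2={{t},{p,t},{r,t}} W3={{p},{u},{p,r},{p,t},{p,u},{q,u},{r,u},{s,u},{p,r,u},{r,s,u}}
  W12={{r,t}} W13={{p,r},{q,u},{r,u},{s,u},{p,r,u},{r,s,u}} W23={{p,t}}
C dims 3,3; δ0: rk 2, SNF 1^2
degree 0: 3−2−0 = 1 → Ȟ^0 ≅ Z
degree 1: 3−0−2 = 1 → Ȟ^1 ≅ Z
degree 2: 0−0−0 = 0 → Ȟ^2 ≅ 0

Ȟ^0 = Z, Ȟ^1 = Z and Ȟ^2 = 0


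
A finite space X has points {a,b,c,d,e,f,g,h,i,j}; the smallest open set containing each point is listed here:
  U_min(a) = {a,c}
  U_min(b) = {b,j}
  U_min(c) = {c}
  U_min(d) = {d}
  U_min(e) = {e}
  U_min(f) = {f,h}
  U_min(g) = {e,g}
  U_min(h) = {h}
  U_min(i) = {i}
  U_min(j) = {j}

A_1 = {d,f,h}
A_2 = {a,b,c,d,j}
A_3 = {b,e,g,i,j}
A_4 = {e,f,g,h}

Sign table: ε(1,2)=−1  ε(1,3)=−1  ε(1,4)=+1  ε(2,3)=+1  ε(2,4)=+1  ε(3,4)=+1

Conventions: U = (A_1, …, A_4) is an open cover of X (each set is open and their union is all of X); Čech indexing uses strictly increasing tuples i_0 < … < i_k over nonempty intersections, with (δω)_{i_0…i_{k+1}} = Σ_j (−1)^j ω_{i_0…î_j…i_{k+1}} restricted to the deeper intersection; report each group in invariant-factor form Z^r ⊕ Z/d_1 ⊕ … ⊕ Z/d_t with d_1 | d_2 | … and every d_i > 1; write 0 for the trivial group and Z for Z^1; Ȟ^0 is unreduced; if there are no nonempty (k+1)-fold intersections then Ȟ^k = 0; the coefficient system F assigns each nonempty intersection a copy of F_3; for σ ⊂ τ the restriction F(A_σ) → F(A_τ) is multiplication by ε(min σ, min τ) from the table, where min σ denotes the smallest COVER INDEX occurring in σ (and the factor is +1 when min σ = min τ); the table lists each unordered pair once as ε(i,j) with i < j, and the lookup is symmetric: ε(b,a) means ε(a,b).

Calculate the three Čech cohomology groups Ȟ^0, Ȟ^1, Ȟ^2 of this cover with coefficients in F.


Ȟ^0 ≅ 0,  Ȟ^1 ≅ 0,  Ȟ^2 ≅ 0

nonempty intersections:
  A12={d} A14={f,h} A23={b,j} A34={e,g}
C dims 4,4; δ0: rk_F3 4
Ȟ^0: (4−4)−0=0 ⇒ 0
Ȟ^1: (4−0)−4=0 ⇒ 0
Ȟ^2: (0−0)−0=0 ⇒ 0


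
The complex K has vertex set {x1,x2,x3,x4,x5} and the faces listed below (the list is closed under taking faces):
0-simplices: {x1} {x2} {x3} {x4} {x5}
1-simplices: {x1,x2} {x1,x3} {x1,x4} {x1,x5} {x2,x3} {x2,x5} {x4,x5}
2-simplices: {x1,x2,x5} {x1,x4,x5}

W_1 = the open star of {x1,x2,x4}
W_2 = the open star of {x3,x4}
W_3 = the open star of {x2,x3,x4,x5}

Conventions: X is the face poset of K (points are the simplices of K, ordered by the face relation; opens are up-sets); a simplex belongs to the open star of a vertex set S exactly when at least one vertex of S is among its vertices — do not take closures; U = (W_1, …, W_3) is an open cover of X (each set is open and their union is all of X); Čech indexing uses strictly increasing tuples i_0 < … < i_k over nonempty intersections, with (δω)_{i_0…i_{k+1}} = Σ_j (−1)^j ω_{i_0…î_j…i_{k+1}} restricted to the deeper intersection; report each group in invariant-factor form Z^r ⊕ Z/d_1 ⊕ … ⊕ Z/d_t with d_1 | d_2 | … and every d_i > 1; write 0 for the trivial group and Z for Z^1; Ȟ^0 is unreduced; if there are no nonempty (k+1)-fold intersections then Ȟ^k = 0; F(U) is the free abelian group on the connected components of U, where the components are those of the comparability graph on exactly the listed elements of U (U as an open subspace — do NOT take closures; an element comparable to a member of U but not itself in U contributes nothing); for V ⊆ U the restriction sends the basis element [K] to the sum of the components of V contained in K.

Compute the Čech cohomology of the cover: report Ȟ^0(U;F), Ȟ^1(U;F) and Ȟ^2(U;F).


nonempty intersections:
  W1={{x1},{x2},{x4},{x1,x2},{x1,x3},{x1,x4},{x1,x5},{x2,x3},{x2,x5},{x4,x5},{x1,x2,x5},{x1,x4,x5}} W2={{x3},{x4},{x1,x3},{x1,x4},{x2,x3},{x4,x5},{x1,x4,x5}} W3={{x2},{x3},{x4},{x5},{x1,x2},{x1,x3},{x1,x4},{x1,x5},{x2,x3},{x2,x5},{x4,x5},{x1,x2,x5},{x1,x4,x5}}
  W12={{x4},{x1,x3},{x1,x4},{x2,x3},{x4,x5},{x1,x4,x5}} W13={{x2},{x4},{x1,x2},{x1,x3},{x1,x4},{x1,x5},{x2,x3},{x2,x5},{x4,x5},{x1,x2,x5},{x1,x4,x5}} W23={{x3},{x4},{x1,x3},{x1,x4},{x2,x3},{x4,x5},{x1,x4,x5}}
  W123={{x4},{x1,x3},{x1,x4},{x2,x3},{x4,x5},{x1,x4,x5}}
components per intersection:
  W1: {{x1},{x2},{x4},{x1,x2},{x1,x3},{x1,x4},{x1,x5},{x2,x3},{x2,x5},{x4,x5},{x1,x2,x5},{x1,x4,x5}}
  W2: {{x3},{x1,x3},{x2,x3}} {{x4},{x1,x4},{x4,x5},{x1,x4,x5}}
  W3: {{x2},{x3},{x4},{x5},{x1,x2},{x1,x3},{x1,x4},{x1,x5},{x2,x3},{x2,x5},{x4,x5},{x1,x2,x5},{x1,x4,x5}}
  W12: {{x4},{x1,x4},{x4,x5},{x1,x4,x5}} {{x1,x3}} {{x2,x3}}
  W13: {{x2},{x4},{x1,x2},{x1,x4},{x1,x5},{x2,x3},{x2,x5},{x4,x5},{x1,x2,x5},{x1,x4,x5}} {{x1,x3}}
  W23: {{x3},{x1,x3},{x2,x3}} {{x4},{x1,x4},{x4,x5},{x1,x4,x5}}
  W123: {{x4},{x1,x4},{x4,x5},{x1,x4,x5}} {{x1,x3}} {{x2,x3}}
C dims 4,7,3; δ0: rk 3, SNF 1^3; δ1: rk 3, SNF 1^3
Ȟ^0: (4−3)−0=1 ⇒ Z
Ȟ^1: (7−3)−3=1 ⇒ Z
Ȟ^2: (3−0)−3=0 ⇒ 0

Ȟ^0 = Z,  Ȟ^1 = Z,  Ȟ^2 = 0


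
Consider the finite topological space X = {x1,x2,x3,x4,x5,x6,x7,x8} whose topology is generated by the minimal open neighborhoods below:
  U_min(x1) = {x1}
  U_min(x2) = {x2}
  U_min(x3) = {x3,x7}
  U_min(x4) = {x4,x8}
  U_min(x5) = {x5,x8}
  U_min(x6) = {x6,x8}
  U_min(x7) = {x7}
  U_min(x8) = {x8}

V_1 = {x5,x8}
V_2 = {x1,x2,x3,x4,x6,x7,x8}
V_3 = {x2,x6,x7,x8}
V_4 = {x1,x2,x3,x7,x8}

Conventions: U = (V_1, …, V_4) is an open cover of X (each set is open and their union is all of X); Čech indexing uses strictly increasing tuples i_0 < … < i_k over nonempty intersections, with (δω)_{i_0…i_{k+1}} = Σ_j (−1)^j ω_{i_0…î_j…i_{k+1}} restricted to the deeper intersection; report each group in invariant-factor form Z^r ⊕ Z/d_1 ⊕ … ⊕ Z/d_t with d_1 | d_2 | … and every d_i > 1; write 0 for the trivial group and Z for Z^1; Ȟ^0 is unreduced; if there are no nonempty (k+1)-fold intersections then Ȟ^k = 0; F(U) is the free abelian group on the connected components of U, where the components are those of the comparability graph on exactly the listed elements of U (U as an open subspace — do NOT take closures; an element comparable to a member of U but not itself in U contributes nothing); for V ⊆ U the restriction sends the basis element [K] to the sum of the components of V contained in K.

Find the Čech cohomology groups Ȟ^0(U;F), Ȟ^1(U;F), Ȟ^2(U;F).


intersection data:
  V12={x8} V13={x8} V14={x8} V23={x2,x6,x7,x8} V24={x1,x2,x3,x7,x8} V34={x2,x7,x8}
  V123={x8} V124={x8} V134={x8} V234={x2,x7,x8}
  V1234={x8}
components per intersection:
  V1: {x5,x8}
  V2: {x1} {x2} {x3,x7} {x4,x6,x8}
  V3: {x2} {x6,x8} {x7}
  V4: {x1} {x2} {x3,x7} {x8}
  V12: {x8}
  V13: {x8}
  V14: {x8}
  V23: {x2} {x6,x8} {x7}
  V24: {x1} {x2} {x3,x7} {x8}
  V34: {x2} {x7} {x8}
  V123: {x8}
  V124: {x8}
  V134: {x8}
  V234: {x2} {x7} {x8}
  V1234: {x8}
C dims 12,13,6,1; δ0: rk 8, SNF 1^8; δ1: rk 5, SNF 1^5; δ2: rk 1, SNF 1^1
Ȟ^0 = (12 − 8) − 0 = 4, so Ȟ^0 ≅ Z^4
Ȟ^1 = (13 − 5) − 8 = 0, so Ȟ^1 ≅ 0
Ȟ^2 = (6 − 1) − 5 = 0, so Ȟ^2 ≅ 0

Ȟ^0 = Z^4; Ȟ^1 = 0; Ȟ^2 = 0


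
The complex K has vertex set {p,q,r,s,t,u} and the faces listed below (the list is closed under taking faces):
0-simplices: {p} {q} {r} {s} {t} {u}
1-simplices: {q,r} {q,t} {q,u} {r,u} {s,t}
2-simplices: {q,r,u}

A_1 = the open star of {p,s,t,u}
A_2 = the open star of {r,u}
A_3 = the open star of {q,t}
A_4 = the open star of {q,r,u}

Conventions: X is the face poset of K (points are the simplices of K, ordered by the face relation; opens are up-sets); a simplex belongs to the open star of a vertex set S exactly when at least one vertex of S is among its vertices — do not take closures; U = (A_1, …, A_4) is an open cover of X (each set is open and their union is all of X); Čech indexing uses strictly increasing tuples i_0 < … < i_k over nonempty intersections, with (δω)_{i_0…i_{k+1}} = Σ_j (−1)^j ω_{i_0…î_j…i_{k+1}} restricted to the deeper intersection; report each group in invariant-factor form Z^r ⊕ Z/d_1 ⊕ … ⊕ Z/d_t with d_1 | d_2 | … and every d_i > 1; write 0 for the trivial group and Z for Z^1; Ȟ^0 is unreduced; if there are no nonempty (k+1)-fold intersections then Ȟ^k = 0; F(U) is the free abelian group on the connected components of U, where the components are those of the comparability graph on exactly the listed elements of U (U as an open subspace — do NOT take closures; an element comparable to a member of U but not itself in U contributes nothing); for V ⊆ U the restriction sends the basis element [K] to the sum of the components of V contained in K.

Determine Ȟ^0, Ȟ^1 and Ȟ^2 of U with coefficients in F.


intersection data:
  A1={{p},{s},{t},{u},{q,t},{q,u},{r,u},{s,t},{q,r,u}} A2={{r},{u},{q,r},{q,u},{r,u},{q,r,u}} A3={{q},{t},{q,r},{q,t},{q,u},{s,t},{q,r,u}} A4={{q},{r},{u},{q,r},{q,t},{q,u},{r,u},{q,r,u}}
  A12={{u},{q,u},{r,u},{q,r,u}} A13={{t},{q,t},{q,u},{s,t},{q,r,u}} A14={{u},{q,t},{q,u},{r,u},{q,r,u}} A23={{q,r},{q,u},{q,r,u}} A24={{r},{u},{q,r},{q,u},{r,u},{q,r,u}} A34={{q},{q,r},{q,t},{q,u},{q,r,u}}
  A123={{q,u},{q,r,u}} A124={{u},{q,u},{r,u},{q,r,u}} A134={{q,t},{q,u},{q,r,u}} A234={{q,r},{q,u},{q,r,u}}
  A1234={{q,u},{q,r,u}}
components per intersection:
  A1: {{p}} {{s},{t},{q,t},{s,t}} {{u},{q,u},{r,u},{q,r,u}}
  A2: {{r},{u},{q,r},{q,u},{r,u},{q,r,u}}
  A3: {{q},{t},{q,r},{q,t},{q,u},{s,t},{q,r,u}}
  A4: {{q},{r},{u},{q,r},{q,t},{q,u},{r,u},{q,r,u}}
  A12: {{u},{q,u},{r,u},{q,r,u}}
  A13: {{t},{q,t},{s,t}} {{q,u},{q,r,u}}
  A14: {{u},{q,u},{r,u},{q,r,u}} {{q,t}}
  A23: {{q,r},{q,u},{q,r,u}}
  A24: {{r},{u},{q,r},{q,u},{r,u},{q,r,u}}
  A34: {{q},{q,r},{q,t},{q,u},{q,r,u}}
  A123: {{q,u},{q,r,u}}
  A124: {{u},{q,u},{r,u},{q,r,u}}
  A134: {{q,t}} {{q,u},{q,r,u}}
  A234: {{q,r},{q,u},{q,r,u}}
  A1234: {{q,u},{q,r,u}}
C dims 6,8,5,1; δ0: rk 4, SNF 1^4; δ1: rk 4, SNF 1^4; δ2: rk 1, SNF 1^1
Ȟ^0 = (6 − 4) − 0 = 2, so Ȟ^0 ≅ Z^2
Ȟ^1 = (8 − 4) − 4 = 0, so Ȟ^1 ≅ 0
Ȟ^2 = (5 − 1) − 4 = 0, so Ȟ^2 ≅ 0

Ȟ^0 = Z^2, Ȟ^1 = 0, Ȟ^2 = 0


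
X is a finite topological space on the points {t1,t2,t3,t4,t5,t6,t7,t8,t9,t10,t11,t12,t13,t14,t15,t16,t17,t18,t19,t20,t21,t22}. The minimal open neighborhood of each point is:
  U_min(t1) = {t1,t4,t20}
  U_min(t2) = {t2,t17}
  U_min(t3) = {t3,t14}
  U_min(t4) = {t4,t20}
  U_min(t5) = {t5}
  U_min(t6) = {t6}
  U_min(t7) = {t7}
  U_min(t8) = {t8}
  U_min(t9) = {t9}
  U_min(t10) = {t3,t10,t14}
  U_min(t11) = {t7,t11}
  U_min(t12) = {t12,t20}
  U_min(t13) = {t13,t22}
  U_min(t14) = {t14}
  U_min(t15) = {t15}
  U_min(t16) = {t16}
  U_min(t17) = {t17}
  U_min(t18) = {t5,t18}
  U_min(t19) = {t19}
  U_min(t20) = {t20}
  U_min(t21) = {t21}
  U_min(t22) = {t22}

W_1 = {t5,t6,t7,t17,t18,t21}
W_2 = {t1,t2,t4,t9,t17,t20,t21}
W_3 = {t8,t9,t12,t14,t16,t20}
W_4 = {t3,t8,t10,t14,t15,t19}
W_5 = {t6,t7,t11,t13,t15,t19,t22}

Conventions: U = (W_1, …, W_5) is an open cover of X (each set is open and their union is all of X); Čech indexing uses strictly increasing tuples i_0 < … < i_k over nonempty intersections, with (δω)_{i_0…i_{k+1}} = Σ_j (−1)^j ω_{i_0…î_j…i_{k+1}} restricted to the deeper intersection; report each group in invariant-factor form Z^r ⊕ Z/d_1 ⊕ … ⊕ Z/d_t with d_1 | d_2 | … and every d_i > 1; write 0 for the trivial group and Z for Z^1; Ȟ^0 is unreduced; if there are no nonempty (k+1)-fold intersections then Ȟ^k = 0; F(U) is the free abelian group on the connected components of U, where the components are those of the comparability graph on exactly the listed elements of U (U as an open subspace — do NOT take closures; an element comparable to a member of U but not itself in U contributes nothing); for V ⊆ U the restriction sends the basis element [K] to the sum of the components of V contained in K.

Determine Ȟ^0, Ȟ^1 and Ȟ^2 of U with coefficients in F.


cover nerve:
  W12={t17,t21} W15={t6,t7} W23={t9,t20} W34={t8,t14} W45={t15,t19}
components per intersection:
  W1: {t5,t18} {t6} {t7} {t17} {t21}
  W2: {t1,t4,t20} {t2,t17} {t9} {t21}
  W3: {t8} {t9} {t12,t20} {t14} {t16}
  W4: {t3,t10,t14} {t8} {t15} {t19}
  W5: {t6} {t7,t11} {t13,t22} {t15} {t19}
  W12: {t17} {t21}
  W15: {t6} {t7}
  W23: {t9} {t20}
  W34: {t8} {t14}
  W45: {t15} {t19}
C dims 23,10; δ0: rk 10, SNF 1^10
Ȟ^0: (23−10)−0=13 ⇒ Z^13
Ȟ^1: (10−0)−10=0 ⇒ 0
Ȟ^2: (0−0)−0=0 ⇒ 0

Ȟ^0 ≅ Z^13,  Ȟ^1 ≅ 0,  Ȟ^2 ≅ 0


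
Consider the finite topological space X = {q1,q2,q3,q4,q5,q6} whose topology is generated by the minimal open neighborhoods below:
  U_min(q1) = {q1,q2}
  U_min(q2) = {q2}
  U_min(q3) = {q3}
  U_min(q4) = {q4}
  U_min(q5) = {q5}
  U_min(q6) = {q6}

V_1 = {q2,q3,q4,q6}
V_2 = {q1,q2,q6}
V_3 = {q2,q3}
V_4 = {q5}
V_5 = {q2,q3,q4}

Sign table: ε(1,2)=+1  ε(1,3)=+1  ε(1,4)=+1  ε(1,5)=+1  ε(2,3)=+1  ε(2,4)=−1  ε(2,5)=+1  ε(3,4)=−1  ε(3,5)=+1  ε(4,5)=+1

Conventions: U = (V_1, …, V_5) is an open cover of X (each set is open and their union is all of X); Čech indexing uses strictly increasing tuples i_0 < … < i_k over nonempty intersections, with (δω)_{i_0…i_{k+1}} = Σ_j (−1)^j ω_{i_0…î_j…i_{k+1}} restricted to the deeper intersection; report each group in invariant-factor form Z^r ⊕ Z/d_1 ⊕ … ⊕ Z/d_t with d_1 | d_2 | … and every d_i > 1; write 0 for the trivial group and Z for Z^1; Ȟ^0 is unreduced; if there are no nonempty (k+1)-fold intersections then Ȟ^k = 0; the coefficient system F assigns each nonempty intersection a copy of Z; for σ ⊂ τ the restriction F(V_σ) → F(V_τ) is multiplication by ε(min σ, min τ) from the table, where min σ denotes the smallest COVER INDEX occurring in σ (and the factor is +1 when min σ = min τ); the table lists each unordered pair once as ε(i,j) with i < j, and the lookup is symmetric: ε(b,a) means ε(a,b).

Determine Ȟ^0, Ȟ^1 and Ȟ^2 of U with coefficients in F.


Ȟ^0 ≅ Z^2,  Ȟ^1 ≅ 0,  Ȟ^2 ≅ 0

nonempty overlaps:
  V12={q2,q6} V13={q2,q3} V15={q2,q3,q4} V23={q2} V25={q2} V35={q2,q3}
  V123={q2} V125={q2} V135={q2,q3} V235={q2}
  V1235={q2}
C dims 5,6,4,1; δ0: rk 3, SNF 1^3; δ1: rk 3, SNF 1^3; δ2: rk 1, SNF 1^1
degree 0: 5−3−0 = 2 → Ȟ^0 ≅ Z^2
degree 1: 6−3−3 = 0 → Ȟ^1 ≅ 0
degree 2: 4−1−3 = 0 → Ȟ^2 ≅ 0


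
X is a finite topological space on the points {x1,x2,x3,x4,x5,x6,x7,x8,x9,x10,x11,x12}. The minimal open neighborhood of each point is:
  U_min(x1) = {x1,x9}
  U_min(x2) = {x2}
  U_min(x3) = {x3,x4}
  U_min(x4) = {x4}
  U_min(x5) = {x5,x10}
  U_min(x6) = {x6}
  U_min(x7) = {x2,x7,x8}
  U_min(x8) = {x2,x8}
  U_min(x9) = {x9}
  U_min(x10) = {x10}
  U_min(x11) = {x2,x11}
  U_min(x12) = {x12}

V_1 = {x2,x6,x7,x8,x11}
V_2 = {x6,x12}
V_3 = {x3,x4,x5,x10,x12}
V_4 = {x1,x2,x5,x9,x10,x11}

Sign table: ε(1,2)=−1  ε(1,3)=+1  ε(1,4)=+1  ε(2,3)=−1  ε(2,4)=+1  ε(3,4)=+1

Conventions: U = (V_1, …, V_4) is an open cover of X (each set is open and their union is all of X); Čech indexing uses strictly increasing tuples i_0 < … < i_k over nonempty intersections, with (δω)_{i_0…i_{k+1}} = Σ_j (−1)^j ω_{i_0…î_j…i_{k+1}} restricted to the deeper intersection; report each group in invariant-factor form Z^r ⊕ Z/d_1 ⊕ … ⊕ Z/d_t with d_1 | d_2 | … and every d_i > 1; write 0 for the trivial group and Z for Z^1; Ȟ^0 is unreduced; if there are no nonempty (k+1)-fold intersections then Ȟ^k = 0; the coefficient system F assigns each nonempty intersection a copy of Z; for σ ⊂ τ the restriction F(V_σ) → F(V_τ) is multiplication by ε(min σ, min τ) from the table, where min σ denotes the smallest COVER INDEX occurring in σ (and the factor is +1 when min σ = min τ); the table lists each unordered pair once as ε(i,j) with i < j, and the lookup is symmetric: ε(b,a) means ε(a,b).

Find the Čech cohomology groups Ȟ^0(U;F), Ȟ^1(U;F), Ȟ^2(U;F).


nerve simplices:
  V12={x6} V14={x2,x11} V23={x12} V34={x5,x10}
C dims 4,4; δ0: rk 3, SNF 1^3
degree 0: 4−3−0 = 1 → Ȟ^0 ≅ Z
degree 1: 4−0−3 = 1 → Ȟ^1 ≅ Z
degree 2: 0−0−0 = 0 → Ȟ^2 ≅ 0

Ȟ^0 ≅ Z,  Ȟ^1 ≅ Z,  Ȟ^2 ≅ 0


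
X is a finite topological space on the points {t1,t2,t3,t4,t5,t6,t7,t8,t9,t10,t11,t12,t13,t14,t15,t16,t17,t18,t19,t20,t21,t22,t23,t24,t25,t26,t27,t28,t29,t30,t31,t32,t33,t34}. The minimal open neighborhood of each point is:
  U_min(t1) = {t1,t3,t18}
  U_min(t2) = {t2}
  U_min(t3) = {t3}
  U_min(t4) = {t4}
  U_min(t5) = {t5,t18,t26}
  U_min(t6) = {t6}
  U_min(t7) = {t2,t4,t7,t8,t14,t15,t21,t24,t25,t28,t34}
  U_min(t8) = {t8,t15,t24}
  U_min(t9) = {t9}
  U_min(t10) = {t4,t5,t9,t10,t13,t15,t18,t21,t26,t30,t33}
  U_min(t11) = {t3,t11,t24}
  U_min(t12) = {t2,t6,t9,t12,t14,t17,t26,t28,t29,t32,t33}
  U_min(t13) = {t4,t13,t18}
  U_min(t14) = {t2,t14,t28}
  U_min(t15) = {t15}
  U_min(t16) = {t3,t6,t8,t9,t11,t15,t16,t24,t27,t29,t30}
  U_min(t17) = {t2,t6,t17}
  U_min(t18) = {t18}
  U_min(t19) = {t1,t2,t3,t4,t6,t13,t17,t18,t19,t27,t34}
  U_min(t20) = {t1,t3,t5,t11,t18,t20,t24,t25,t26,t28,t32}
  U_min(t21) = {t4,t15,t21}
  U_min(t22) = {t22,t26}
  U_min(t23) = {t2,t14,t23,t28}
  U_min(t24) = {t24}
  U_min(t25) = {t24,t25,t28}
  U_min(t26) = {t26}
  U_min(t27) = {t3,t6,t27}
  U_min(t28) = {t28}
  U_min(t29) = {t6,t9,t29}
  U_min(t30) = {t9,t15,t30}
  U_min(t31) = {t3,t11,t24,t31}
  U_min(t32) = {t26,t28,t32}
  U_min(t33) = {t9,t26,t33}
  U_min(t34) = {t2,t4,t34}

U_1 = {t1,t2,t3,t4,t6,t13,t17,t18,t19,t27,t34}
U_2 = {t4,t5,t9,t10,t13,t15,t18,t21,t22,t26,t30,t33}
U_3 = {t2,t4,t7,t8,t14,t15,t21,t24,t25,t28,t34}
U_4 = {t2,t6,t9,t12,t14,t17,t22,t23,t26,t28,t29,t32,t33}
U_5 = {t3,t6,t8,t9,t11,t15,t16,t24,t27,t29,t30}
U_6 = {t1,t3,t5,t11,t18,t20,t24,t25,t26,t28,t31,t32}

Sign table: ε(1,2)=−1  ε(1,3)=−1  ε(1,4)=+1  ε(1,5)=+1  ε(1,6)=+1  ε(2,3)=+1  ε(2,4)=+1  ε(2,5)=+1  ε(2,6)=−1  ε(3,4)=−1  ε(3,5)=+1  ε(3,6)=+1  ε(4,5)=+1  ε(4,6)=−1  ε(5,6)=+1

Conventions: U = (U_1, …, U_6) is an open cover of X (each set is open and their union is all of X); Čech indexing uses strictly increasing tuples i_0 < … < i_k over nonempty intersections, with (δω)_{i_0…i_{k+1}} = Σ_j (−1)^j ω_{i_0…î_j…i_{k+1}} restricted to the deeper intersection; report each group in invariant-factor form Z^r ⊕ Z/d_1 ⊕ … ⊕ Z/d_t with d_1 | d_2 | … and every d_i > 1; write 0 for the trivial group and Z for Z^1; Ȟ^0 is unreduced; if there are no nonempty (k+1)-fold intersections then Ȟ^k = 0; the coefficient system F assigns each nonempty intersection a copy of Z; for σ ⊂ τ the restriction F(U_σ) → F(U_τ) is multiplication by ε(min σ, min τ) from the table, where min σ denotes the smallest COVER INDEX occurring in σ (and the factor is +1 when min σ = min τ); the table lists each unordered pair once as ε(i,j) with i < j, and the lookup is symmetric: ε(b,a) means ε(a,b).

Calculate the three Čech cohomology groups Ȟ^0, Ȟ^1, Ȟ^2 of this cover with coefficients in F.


nerve simplices:
  U12={t4,t13,t18} U13={t2,t4,t34} U14={t2,t6,t17} U15={t3,t6,t27} U16={t1,t3,t18} U23={t4,t15,t21} U24={t9,t22,t26,t33} U25={t9,t15,t30} U26={t5,t18,t26} U34={t2,t14,t28} U35={t8,t15,t24} U36={t24,t25,t28} U45={t6,t9,t29} U46={t26,t28,t32} U56={t3,t11,t24}
  U123={t4} U126={t18} U134={t2} U145={t6} U156={t3} U235={t15} U245={t9} U246={t26} U346={t28} U356={t24}
C dims 6,15,10; δ0: rk 6, SNF 1^5·2; δ1: rk 9, SNF 1^9
degree 0: 6−6−0 = 0 → Ȟ^0 ≅ 0
degree 1: 15−9−6 = 0 plus torsion [2] → Ȟ^1 ≅ Z/2
degree 2: 10−0−9 = 1 → Ȟ^2 ≅ Z

Ȟ^0(U;F) ≅ 0; Ȟ^1(U;F) ≅ Z/2; Ȟ^2(U;F) ≅ Z


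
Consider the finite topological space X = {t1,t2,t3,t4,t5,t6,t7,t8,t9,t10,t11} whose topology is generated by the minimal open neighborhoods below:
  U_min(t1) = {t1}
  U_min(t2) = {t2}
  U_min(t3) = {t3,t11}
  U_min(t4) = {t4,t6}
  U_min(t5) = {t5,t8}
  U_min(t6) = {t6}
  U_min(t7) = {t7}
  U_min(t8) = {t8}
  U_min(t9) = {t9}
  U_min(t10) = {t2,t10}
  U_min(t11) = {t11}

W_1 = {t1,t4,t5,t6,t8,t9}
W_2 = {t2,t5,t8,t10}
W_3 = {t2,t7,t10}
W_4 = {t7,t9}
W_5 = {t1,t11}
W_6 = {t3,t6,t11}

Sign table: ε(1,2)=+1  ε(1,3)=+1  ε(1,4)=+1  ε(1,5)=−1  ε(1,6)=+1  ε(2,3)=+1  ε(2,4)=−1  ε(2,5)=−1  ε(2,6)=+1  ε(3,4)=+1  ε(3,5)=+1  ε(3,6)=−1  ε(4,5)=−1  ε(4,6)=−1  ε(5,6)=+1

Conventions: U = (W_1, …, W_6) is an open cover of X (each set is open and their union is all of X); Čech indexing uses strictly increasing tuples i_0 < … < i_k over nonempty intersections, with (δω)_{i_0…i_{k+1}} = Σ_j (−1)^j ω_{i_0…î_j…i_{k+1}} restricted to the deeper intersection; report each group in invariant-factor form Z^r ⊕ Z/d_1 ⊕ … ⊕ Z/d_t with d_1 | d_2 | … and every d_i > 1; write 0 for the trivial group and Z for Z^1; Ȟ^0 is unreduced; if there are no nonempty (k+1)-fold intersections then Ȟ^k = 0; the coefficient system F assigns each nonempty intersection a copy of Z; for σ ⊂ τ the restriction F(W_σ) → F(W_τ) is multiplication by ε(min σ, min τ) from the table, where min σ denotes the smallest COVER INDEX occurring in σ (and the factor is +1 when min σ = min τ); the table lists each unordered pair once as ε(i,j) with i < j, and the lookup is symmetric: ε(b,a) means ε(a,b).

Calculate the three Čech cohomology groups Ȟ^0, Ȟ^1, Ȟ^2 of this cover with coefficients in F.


nerve simplices:
  W12={t5,t8} W14={t9} W15={t1} W16={t6} W23={t2,t10} W34={t7} W56={t11}
C dims 6,7; δ0: rk 6, SNF 1^5·2
degree 0: 6−6−0 = 0 → Ȟ^0 ≅ 0
degree 1: 7−0−6 = 1 plus torsion [2] → Ȟ^1 ≅ Z ⊕ Z/2
degree 2: 0−0−0 = 0 → Ȟ^2 ≅ 0

Ȟ^0 = 0, Ȟ^1 = Z ⊕ Z/2 and Ȟ^2 = 0


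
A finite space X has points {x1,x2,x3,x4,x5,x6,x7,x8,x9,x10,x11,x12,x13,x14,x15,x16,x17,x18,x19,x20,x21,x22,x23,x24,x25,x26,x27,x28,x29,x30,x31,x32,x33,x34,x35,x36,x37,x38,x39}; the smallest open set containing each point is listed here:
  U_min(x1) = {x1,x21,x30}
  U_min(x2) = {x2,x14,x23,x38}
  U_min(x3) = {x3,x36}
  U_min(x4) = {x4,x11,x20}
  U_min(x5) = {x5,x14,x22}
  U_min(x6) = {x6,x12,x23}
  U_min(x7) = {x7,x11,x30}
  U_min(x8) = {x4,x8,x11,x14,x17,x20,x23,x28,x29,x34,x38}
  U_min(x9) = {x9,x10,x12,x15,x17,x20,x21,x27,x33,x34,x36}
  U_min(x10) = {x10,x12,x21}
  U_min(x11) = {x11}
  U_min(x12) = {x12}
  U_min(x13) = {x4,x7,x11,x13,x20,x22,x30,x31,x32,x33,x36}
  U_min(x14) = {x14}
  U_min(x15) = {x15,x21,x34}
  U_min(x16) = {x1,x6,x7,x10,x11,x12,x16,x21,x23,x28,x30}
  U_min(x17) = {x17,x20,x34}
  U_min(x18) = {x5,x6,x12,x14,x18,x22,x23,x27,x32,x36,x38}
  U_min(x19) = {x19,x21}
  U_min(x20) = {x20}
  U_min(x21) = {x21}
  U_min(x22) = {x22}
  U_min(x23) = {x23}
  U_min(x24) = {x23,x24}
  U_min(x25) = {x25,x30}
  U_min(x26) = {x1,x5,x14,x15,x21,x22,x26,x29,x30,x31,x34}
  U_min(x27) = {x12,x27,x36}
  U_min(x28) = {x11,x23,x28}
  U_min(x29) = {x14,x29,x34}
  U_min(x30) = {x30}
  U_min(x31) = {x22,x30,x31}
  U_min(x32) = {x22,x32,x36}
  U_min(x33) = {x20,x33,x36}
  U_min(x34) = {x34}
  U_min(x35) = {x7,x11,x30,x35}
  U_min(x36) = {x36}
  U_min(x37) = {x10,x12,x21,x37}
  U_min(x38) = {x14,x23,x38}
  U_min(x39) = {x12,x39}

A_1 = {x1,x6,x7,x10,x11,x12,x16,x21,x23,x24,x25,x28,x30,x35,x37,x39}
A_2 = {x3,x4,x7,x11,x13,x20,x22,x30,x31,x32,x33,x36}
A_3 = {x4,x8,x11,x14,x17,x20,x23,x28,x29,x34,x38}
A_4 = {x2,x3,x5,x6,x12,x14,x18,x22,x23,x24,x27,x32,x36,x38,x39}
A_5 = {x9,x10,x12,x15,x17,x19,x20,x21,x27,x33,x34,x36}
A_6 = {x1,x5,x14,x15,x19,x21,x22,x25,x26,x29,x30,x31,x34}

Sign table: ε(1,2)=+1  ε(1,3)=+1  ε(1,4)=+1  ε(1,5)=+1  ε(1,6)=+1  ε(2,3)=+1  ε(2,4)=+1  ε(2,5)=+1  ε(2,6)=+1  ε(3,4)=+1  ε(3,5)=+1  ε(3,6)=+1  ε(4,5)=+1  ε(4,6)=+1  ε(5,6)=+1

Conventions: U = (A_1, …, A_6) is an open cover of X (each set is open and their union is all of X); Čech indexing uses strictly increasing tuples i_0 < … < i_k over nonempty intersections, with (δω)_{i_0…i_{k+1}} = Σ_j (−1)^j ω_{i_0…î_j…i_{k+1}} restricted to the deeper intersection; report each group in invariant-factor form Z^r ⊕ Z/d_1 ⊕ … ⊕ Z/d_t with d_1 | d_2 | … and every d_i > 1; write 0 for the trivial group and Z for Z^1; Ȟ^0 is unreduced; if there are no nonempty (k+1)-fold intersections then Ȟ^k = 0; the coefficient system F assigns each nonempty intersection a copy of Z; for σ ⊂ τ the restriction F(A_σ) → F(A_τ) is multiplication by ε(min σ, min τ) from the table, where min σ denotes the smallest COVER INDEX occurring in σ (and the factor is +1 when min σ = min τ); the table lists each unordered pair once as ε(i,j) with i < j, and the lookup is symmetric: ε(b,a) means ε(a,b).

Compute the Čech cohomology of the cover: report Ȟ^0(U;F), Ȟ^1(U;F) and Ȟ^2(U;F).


Ȟ^0 ≅ Z,  Ȟ^1 ≅ 0,  Ȟ^2 ≅ Z/2

nonempty intersections:
  A12={x7,x11,x30} A13={x11,x23,x28} A14={x6,x12,x23,x24,x39} A15={x10,x12,x21} A16={x1,x21,x25,x30} A23={x4,x11,x20} A24={x3,x22,x32,x36} A25={x20,x33,x36} A26={x22,x30,x31} A34={x14,x23,x38} A35={x17,x20,x34} A36={x14,x29,x34} A45={x12,x27,x36} A46={x5,x14,x22} A56={x15,x19,x21,x34}
  A123={x11} A126={x30} A134={x23} A145={x12} A156={x21} A235={x20} A245={x36} A246={x22} A346={x14} A356={x34}
C dims 6,15,10; δ0: rk 5, SNF 1^5; δ1: rk 10, SNF 1^9·2
Ȟ^0: (6−5)−0=1 ⇒ Z
Ȟ^1: (15−10)−5=0 ⇒ 0
Ȟ^2: (10−0)−10=0 plus torsion [2] ⇒ Z/2
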